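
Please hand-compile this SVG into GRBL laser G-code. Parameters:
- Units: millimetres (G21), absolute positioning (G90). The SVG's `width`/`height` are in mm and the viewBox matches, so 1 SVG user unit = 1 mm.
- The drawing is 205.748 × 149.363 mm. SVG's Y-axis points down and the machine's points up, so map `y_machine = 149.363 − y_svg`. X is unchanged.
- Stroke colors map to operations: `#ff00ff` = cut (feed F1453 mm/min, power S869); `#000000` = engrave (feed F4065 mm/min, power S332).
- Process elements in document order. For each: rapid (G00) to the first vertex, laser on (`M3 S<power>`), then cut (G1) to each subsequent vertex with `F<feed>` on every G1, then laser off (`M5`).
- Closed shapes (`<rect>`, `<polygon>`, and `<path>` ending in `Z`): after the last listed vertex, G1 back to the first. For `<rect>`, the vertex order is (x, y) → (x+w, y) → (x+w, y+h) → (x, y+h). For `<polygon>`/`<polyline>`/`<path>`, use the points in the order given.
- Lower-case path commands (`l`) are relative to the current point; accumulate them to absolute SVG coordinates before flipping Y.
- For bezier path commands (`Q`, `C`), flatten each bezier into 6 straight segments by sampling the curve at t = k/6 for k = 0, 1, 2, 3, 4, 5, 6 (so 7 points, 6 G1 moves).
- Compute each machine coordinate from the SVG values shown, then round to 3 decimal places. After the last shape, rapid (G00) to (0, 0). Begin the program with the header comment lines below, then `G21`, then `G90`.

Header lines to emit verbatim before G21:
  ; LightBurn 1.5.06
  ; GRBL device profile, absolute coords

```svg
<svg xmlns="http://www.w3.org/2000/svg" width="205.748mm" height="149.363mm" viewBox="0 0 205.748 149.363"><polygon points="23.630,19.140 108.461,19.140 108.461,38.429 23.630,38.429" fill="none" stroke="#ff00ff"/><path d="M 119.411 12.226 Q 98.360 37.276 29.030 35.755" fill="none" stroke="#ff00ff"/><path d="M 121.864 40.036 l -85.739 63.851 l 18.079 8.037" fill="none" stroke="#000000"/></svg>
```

Since the viewBox matches the mm dimensions, user units are millimetres directly. The only transform is the Y-flip y_m = 149.363 − y_svg.

Shape 1 is a rectangle drawn with `<polygon>`. Its stroke #ff00ff means cut at S869, F1453. After flipping Y the toolpath is (23.630,130.223) → (108.461,130.223) → (108.461,110.934) → (23.630,110.934) → (23.630,130.223), returning to the start.

Shape 2 is a quadratic bezier drawn with `<path>`. Its stroke #ff00ff means cut at S869, F1453. After flipping Y the toolpath is (119.411,137.137) → (111.053,129.525) → (100.013,123.389) → (86.290,118.730) → (69.886,115.546) → (50.799,113.839) → (29.030,113.608).

Shape 3 is a open polyline drawn with `<path>`. Its stroke #000000 means engrave at S332, F4065. After flipping Y the toolpath is (121.864,109.327) → (36.125,45.476) → (54.204,37.439).

; LightBurn 1.5.06
; GRBL device profile, absolute coords
G21
G90
G00 X23.630 Y130.223
M3 S869
G1 X108.461 Y130.223 F1453
G1 X108.461 Y110.934 F1453
G1 X23.630 Y110.934 F1453
G1 X23.630 Y130.223 F1453
M5
G00 X119.411 Y137.137
M3 S869
G1 X111.053 Y129.525 F1453
G1 X100.013 Y123.389 F1453
G1 X86.290 Y118.730 F1453
G1 X69.886 Y115.546 F1453
G1 X50.799 Y113.839 F1453
G1 X29.030 Y113.608 F1453
M5
G00 X121.864 Y109.327
M3 S332
G1 X36.125 Y45.476 F4065
G1 X54.204 Y37.439 F4065
M5
G00 X0.000 Y0.000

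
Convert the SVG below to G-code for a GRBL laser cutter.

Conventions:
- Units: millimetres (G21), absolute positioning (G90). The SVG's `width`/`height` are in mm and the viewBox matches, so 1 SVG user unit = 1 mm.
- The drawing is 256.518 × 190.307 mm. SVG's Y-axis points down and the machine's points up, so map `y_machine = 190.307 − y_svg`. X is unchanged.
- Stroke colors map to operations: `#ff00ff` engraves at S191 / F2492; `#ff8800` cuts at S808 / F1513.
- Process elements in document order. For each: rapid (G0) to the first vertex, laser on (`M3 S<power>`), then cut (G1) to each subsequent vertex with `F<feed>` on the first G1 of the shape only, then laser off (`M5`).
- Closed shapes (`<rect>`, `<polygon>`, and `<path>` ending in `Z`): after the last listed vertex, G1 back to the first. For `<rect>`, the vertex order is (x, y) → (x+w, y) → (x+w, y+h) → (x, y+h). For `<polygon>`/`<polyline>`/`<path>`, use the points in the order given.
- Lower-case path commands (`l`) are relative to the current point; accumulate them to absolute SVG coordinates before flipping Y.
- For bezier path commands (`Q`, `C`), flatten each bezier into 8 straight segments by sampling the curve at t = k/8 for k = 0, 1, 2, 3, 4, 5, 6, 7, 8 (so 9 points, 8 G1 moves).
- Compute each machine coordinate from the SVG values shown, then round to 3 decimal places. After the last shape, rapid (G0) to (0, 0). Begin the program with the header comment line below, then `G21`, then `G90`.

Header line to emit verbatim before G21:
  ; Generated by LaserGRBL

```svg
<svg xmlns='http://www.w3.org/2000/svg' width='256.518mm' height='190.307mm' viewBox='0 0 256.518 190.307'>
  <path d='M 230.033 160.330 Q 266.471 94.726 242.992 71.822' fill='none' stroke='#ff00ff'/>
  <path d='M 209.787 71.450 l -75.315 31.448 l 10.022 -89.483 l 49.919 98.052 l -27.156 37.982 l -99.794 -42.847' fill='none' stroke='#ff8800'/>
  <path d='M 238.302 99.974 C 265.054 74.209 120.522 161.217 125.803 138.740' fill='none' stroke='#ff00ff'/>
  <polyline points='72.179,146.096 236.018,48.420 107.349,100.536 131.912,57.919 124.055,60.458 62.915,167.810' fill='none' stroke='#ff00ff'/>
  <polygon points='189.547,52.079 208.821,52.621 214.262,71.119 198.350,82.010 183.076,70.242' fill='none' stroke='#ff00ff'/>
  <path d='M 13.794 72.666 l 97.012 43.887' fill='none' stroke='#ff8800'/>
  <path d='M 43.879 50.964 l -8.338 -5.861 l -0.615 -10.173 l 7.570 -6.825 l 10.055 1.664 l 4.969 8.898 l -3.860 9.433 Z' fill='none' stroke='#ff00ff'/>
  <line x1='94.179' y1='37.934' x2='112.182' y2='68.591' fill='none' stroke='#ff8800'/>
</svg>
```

viewBox `0 0 256.518 190.307` with mm width/height → 1 unit = 1 mm. Flip: y_m = 190.307 − y_svg.

**Shape 1** — `<path>` quadratic bezier, stroke `#ff00ff` → engrave (S191, F2492). Control points (SVG): P0=(230.033,160.330), P1=(266.471,94.726), P2=(242.992,71.822); sampled at t=k/8. Machine vertices: (230.033,29.977) → (238.206,45.711) → (244.507,60.110) → (248.936,73.175) → (251.492,84.906) → (252.175,95.302) → (250.987,104.364) → (247.926,112.092) → (242.992,118.485). Open path.

**Shape 2** — `<path>` open polyline, stroke `#ff8800` → cut (S808, F1513). Machine vertices: (209.787,118.857) → (134.472,87.409) → (144.494,176.892) → (194.413,78.840) → (167.257,40.858) → (67.463,83.705). Open path.

**Shape 3** — `<path>` cubic bezier, stroke `#ff00ff` → engrave (S191, F2492). Control points (SVG): P0=(238.302,99.974), P1=(265.054,74.209), P2=(120.522,161.217), P3=(125.803,138.740); sampled at t=k/8. Machine vertices: (238.302,90.333) → (240.932,95.143) → (231.267,91.985) → (213.070,83.463) → (190.104,72.183) → (166.131,60.749) → (144.915,51.765) → (130.218,47.836) → (125.803,51.567). Open path.

**Shape 4** — `<polyline>` open polyline, stroke `#ff00ff` → engrave (S191, F2492). Machine vertices: (72.179,44.211) → (236.018,141.887) → (107.349,89.771) → (131.912,132.388) → (124.055,129.849) → (62.915,22.497). Open path.

**Shape 5** — `<polygon>` regular polygon, stroke `#ff00ff` → engrave (S191, F2492). Machine vertices: (189.547,138.228) → (208.821,137.686) → (214.262,119.188) → (198.350,108.297) → (183.076,120.065) → (189.547,138.228). Closed: final G1 returns to the first vertex.

**Shape 6** — `<path>` line segment, stroke `#ff8800` → cut (S808, F1513). Machine vertices: (13.794,117.641) → (110.806,73.754). Open path.

**Shape 7** — `<path>` regular polygon, stroke `#ff00ff` → engrave (S191, F2492). Machine vertices: (43.879,139.343) → (35.541,145.204) → (34.926,155.377) → (42.496,162.202) → (52.551,160.538) → (57.520,151.640) → (53.660,142.207) → (43.879,139.343). Closed: final G1 returns to the first vertex.

**Shape 8** — `<line>` line segment, stroke `#ff8800` → cut (S808, F1513). Machine vertices: (94.179,152.373) → (112.182,121.716). Open path.

; Generated by LaserGRBL
G21
G90
G0 X230.033 Y29.977
M3 S191
G1 X238.206 Y45.711 F2492
G1 X244.507 Y60.110
G1 X248.936 Y73.175
G1 X251.492 Y84.906
G1 X252.175 Y95.302
G1 X250.987 Y104.364
G1 X247.926 Y112.092
G1 X242.992 Y118.485
M5
G0 X209.787 Y118.857
M3 S808
G1 X134.472 Y87.409 F1513
G1 X144.494 Y176.892
G1 X194.413 Y78.840
G1 X167.257 Y40.858
G1 X67.463 Y83.705
M5
G0 X238.302 Y90.333
M3 S191
G1 X240.932 Y95.143 F2492
G1 X231.267 Y91.985
G1 X213.070 Y83.463
G1 X190.104 Y72.183
G1 X166.131 Y60.749
G1 X144.915 Y51.765
G1 X130.218 Y47.836
G1 X125.803 Y51.567
M5
G0 X72.179 Y44.211
M3 S191
G1 X236.018 Y141.887 F2492
G1 X107.349 Y89.771
G1 X131.912 Y132.388
G1 X124.055 Y129.849
G1 X62.915 Y22.497
M5
G0 X189.547 Y138.228
M3 S191
G1 X208.821 Y137.686 F2492
G1 X214.262 Y119.188
G1 X198.350 Y108.297
G1 X183.076 Y120.065
G1 X189.547 Y138.228
M5
G0 X13.794 Y117.641
M3 S808
G1 X110.806 Y73.754 F1513
M5
G0 X43.879 Y139.343
M3 S191
G1 X35.541 Y145.204 F2492
G1 X34.926 Y155.377
G1 X42.496 Y162.202
G1 X52.551 Y160.538
G1 X57.520 Y151.640
G1 X53.660 Y142.207
G1 X43.879 Y139.343
M5
G0 X94.179 Y152.373
M3 S808
G1 X112.182 Y121.716 F1513
M5
G0 X0.000 Y0.000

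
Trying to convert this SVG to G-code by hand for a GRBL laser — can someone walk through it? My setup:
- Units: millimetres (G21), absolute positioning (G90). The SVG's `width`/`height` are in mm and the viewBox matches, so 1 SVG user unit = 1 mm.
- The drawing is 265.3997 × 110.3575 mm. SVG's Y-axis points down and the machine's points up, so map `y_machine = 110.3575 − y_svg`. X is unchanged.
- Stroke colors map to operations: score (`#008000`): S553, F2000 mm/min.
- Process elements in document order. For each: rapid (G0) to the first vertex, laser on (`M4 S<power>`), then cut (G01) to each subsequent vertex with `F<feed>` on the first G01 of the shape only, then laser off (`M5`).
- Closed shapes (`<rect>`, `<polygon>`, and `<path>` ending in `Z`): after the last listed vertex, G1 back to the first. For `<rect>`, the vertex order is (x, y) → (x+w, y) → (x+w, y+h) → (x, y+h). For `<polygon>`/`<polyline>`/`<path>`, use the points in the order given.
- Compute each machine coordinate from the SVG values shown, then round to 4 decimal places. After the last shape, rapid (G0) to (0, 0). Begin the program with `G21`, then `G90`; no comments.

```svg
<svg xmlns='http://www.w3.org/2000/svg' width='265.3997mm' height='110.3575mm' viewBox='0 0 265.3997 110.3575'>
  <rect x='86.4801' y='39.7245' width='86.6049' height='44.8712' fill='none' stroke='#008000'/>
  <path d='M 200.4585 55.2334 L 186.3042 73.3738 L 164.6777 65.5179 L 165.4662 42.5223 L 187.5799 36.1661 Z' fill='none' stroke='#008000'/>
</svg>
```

viewBox `0 0 265.3997 110.3575` with mm width/height → 1 unit = 1 mm. Flip: y_m = 110.3575 − y_svg.

**Shape 1** — `<rect>` rectangle, stroke `#008000` → score (S553, F2000). Machine vertices: (86.4801,70.6330) → (173.0850,70.6330) → (173.0850,25.7618) → (86.4801,25.7618) → (86.4801,70.6330). Closed: final G1 returns to the first vertex.

**Shape 2** — `<path>` regular polygon, stroke `#008000` → score (S553, F2000). Machine vertices: (200.4585,55.1241) → (186.3042,36.9837) → (164.6777,44.8396) → (165.4662,67.8352) → (187.5799,74.1914) → (200.4585,55.1241). Closed: final G1 returns to the first vertex.

G21
G90
G0 X86.4801 Y70.6330
M4 S553
G01 X173.0850 Y70.6330 F2000
G01 X173.0850 Y25.7618
G01 X86.4801 Y25.7618
G01 X86.4801 Y70.6330
M5
G0 X200.4585 Y55.1241
M4 S553
G01 X186.3042 Y36.9837 F2000
G01 X164.6777 Y44.8396
G01 X165.4662 Y67.8352
G01 X187.5799 Y74.1914
G01 X200.4585 Y55.1241
M5
G0 X0.0000 Y0.0000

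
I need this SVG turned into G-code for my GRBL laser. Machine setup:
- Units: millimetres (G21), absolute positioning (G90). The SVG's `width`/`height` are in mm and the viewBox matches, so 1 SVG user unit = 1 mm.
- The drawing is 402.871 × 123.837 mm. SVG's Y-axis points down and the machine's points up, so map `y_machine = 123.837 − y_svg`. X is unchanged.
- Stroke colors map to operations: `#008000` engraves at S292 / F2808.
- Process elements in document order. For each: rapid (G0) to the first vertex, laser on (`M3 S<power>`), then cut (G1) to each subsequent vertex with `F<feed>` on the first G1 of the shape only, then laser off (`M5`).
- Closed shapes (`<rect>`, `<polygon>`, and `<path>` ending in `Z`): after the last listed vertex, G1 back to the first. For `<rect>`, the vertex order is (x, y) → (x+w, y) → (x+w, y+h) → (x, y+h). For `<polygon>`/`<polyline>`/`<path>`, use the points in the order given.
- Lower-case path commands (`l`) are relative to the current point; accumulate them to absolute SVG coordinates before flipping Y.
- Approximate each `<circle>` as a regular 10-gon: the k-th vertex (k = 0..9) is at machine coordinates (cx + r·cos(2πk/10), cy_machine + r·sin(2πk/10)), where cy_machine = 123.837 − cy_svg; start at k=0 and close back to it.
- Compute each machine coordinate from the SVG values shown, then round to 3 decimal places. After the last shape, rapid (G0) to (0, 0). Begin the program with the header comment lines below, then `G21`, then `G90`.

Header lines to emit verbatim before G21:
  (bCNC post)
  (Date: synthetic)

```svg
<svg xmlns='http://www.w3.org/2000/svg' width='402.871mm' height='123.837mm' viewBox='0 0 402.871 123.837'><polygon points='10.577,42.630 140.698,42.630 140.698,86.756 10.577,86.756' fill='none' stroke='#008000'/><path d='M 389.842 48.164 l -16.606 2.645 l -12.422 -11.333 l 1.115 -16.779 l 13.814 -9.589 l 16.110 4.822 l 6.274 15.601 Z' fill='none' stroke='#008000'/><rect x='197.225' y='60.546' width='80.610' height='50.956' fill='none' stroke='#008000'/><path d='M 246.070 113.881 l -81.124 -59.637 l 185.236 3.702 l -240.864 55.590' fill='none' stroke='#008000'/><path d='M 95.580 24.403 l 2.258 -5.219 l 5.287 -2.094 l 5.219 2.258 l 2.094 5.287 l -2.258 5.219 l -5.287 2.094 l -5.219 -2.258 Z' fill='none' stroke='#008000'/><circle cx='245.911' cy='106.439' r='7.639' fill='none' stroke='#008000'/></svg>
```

(bCNC post)
(Date: synthetic)
G21
G90
G0 X10.577 Y81.207
M3 S292
G1 X140.698 Y81.207 F2808
G1 X140.698 Y37.081
G1 X10.577 Y37.081
G1 X10.577 Y81.207
M5
G0 X389.842 Y75.673
M3 S292
G1 X373.236 Y73.028 F2808
G1 X360.814 Y84.361
G1 X361.929 Y101.140
G1 X375.743 Y110.729
G1 X391.853 Y105.907
G1 X398.127 Y90.306
G1 X389.842 Y75.673
M5
G0 X197.225 Y63.291
M3 S292
G1 X277.835 Y63.291 F2808
G1 X277.835 Y12.335
G1 X197.225 Y12.335
G1 X197.225 Y63.291
M5
G0 X246.070 Y9.956
M3 S292
G1 X164.946 Y69.593 F2808
G1 X350.182 Y65.891
G1 X109.318 Y10.301
M5
G0 X95.580 Y99.434
M3 S292
G1 X97.838 Y104.653 F2808
G1 X103.125 Y106.747
G1 X108.344 Y104.489
G1 X110.438 Y99.202
G1 X108.180 Y93.983
G1 X102.893 Y91.889
G1 X97.674 Y94.147
G1 X95.580 Y99.434
M5
G0 X253.550 Y17.398
M3 S292
G1 X252.091 Y21.888 F2808
G1 X248.272 Y24.663
G1 X243.550 Y24.663
G1 X239.731 Y21.888
G1 X238.272 Y17.398
G1 X239.731 Y12.908
G1 X243.550 Y10.133
G1 X248.272 Y10.133
G1 X252.091 Y12.908
G1 X253.550 Y17.398
M5
G0 X0.000 Y0.000

Since the viewBox matches the mm dimensions, user units are millimetres directly. The only transform is the Y-flip y_m = 123.837 − y_svg.

Shape 1 is a rectangle drawn with `<polygon>`. Its stroke #008000 means engrave at S292, F2808. After flipping Y the toolpath is (10.577,81.207) → (140.698,81.207) → (140.698,37.081) → (10.577,37.081) → (10.577,81.207), returning to the start.

Shape 2 is a regular polygon drawn with `<path>`. Its stroke #008000 means engrave at S292, F2808. After flipping Y the toolpath is (389.842,75.673) → (373.236,73.028) → (360.814,84.361) → (361.929,101.140) → (375.743,110.729) → (391.853,105.907) → (398.127,90.306) → (389.842,75.673), returning to the start.

Shape 3 is a rectangle drawn with `<rect>`. Its stroke #008000 means engrave at S292, F2808. After flipping Y the toolpath is (197.225,63.291) → (277.835,63.291) → (277.835,12.335) → (197.225,12.335) → (197.225,63.291), returning to the start.

Shape 4 is a open polyline drawn with `<path>`. Its stroke #008000 means engrave at S292, F2808. After flipping Y the toolpath is (246.070,9.956) → (164.946,69.593) → (350.182,65.891) → (109.318,10.301).

Shape 5 is a regular polygon drawn with `<path>`. Its stroke #008000 means engrave at S292, F2808. After flipping Y the toolpath is (95.580,99.434) → (97.838,104.653) → (103.125,106.747) → (108.344,104.489) → (110.438,99.202) → (108.180,93.983) → (102.893,91.889) → (97.674,94.147) → (95.580,99.434), returning to the start.

Shape 6 is a circle drawn with `<circle>`. Its stroke #008000 means engrave at S292, F2808. After flipping Y the toolpath is (253.550,17.398) → (252.091,21.888) → (248.272,24.663) → (243.550,24.663) → (239.731,21.888) → (238.272,17.398) → (239.731,12.908) → (243.550,10.133) → (248.272,10.133) → (252.091,12.908) → (253.550,17.398), returning to the start.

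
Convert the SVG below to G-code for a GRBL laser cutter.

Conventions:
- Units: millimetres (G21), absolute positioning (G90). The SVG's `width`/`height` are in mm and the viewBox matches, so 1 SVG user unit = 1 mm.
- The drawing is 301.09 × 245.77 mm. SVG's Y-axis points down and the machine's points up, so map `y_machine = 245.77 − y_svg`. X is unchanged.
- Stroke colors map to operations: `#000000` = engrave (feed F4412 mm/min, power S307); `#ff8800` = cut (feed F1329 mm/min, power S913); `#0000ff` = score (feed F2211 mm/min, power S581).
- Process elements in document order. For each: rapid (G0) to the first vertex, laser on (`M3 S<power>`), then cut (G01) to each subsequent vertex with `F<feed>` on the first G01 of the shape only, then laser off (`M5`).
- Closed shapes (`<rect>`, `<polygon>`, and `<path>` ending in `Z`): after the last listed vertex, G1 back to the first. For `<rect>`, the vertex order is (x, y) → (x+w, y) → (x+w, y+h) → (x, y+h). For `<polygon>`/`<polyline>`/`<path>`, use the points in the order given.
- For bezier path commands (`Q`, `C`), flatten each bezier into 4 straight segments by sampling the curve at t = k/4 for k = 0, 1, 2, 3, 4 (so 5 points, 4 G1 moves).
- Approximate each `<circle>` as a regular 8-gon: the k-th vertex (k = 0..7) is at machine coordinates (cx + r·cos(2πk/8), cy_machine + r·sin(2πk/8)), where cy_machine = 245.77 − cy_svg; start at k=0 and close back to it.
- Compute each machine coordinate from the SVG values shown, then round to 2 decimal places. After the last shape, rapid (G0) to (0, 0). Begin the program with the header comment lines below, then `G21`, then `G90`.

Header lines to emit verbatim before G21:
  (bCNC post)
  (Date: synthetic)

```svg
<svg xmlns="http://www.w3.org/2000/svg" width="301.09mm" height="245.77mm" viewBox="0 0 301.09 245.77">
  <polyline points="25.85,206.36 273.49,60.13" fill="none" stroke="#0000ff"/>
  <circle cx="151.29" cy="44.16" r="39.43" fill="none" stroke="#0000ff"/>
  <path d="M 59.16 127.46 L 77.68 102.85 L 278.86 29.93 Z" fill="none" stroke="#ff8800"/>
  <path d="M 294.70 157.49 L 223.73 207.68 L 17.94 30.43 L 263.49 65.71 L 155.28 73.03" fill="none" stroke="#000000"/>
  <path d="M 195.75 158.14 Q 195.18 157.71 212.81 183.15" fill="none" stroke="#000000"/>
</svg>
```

(bCNC post)
(Date: synthetic)
G21
G90
G0 X25.85 Y39.41
M3 S581
G01 X273.49 Y185.64 F2211
M5
G0 X190.72 Y201.61
M3 S581
G01 X179.17 Y229.49 F2211
G01 X151.29 Y241.04
G01 X123.41 Y229.49
G01 X111.86 Y201.61
G01 X123.41 Y173.73
G01 X151.29 Y162.18
G01 X179.17 Y173.73
G01 X190.72 Y201.61
M5
G0 X59.16 Y118.31
M3 S913
G01 X77.68 Y142.92 F1329
G01 X278.86 Y215.84
G01 X59.16 Y118.31
M5
G0 X294.70 Y88.28
M3 S307
G01 X223.73 Y38.09 F4412
G01 X17.94 Y215.34
G01 X263.49 Y180.06
G01 X155.28 Y172.74
M5
G0 X195.75 Y87.63
M3 S307
G01 X196.60 Y86.23 F4412
G01 X199.73 Y81.59
G01 X205.13 Y73.72
G01 X212.81 Y62.62
M5
G0 X0.00 Y0.00

Since the viewBox matches the mm dimensions, user units are millimetres directly. The only transform is the Y-flip y_m = 245.77 − y_svg.

Shape 1 is a line segment drawn with `<polyline>`. Its stroke #0000ff means score at S581, F2211. After flipping Y the toolpath is (25.85,39.41) → (273.49,185.64).

Shape 2 is a circle drawn with `<circle>`. Its stroke #0000ff means score at S581, F2211. After flipping Y the toolpath is (190.72,201.61) → (179.17,229.49) → (151.29,241.04) → (123.41,229.49) → (111.86,201.61) → (123.41,173.73) → (151.29,162.18) → (179.17,173.73) → (190.72,201.61), returning to the start.

Shape 3 is a closed polygon drawn with `<path>`. Its stroke #ff8800 means cut at S913, F1329. After flipping Y the toolpath is (59.16,118.31) → (77.68,142.92) → (278.86,215.84) → (59.16,118.31), returning to the start.

Shape 4 is a open polyline drawn with `<path>`. Its stroke #000000 means engrave at S307, F4412. After flipping Y the toolpath is (294.70,88.28) → (223.73,38.09) → (17.94,215.34) → (263.49,180.06) → (155.28,172.74).

Shape 5 is a quadratic bezier drawn with `<path>`. Its stroke #000000 means engrave at S307, F4412. After flipping Y the toolpath is (195.75,87.63) → (196.60,86.23) → (199.73,81.59) → (205.13,73.72) → (212.81,62.62).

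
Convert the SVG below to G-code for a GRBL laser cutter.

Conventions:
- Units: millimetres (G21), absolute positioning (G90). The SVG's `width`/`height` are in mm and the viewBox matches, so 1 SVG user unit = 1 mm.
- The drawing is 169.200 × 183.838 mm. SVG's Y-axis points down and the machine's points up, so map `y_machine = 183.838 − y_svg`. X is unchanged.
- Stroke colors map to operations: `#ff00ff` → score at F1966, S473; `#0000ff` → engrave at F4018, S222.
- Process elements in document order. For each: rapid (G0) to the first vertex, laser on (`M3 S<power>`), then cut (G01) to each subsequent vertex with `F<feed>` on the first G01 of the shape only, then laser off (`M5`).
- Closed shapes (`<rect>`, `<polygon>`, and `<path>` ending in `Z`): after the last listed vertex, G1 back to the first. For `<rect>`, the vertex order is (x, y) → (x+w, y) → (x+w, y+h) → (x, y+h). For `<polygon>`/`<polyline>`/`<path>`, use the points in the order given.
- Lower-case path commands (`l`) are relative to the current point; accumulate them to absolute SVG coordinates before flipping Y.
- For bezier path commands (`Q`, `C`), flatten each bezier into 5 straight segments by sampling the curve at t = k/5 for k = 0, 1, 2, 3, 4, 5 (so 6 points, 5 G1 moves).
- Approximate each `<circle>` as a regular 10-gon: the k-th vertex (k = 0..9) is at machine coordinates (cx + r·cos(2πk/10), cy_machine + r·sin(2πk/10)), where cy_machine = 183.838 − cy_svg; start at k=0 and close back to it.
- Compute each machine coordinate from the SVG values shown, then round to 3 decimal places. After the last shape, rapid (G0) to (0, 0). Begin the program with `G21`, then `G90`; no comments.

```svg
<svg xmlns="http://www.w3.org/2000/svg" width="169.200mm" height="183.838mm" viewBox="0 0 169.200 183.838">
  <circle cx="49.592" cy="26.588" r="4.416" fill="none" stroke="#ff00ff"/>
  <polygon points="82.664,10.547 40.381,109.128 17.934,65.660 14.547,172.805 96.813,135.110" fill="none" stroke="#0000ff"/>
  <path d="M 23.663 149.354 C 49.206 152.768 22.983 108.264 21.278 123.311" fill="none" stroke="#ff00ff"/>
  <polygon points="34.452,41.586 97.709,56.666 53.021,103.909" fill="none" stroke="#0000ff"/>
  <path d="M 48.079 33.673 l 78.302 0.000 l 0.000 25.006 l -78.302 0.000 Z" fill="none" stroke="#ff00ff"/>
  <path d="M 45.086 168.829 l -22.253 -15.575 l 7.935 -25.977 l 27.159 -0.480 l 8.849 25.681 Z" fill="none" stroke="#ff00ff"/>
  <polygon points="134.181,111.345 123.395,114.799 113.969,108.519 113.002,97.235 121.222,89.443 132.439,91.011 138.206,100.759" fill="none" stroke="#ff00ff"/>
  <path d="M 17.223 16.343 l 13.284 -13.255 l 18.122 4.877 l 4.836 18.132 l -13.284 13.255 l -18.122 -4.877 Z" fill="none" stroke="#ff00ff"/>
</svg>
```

G21
G90
G0 X54.008 Y157.250
M3 S473
G01 X53.165 Y159.846 F1966
G01 X50.957 Y161.450
G01 X48.227 Y161.450
G01 X46.019 Y159.846
G01 X45.176 Y157.250
G01 X46.019 Y154.654
G01 X48.227 Y153.050
G01 X50.957 Y153.050
G01 X53.165 Y154.654
G01 X54.008 Y157.250
M5
G0 X82.664 Y173.291
M3 S222
G01 X40.381 Y74.710 F4018
G01 X17.934 Y118.178
G01 X14.547 Y11.033
G01 X96.813 Y48.728
G01 X82.664 Y173.291
M5
G0 X23.663 Y34.484
M3 S473
G01 X33.387 Y37.326 F1966
G01 X34.349 Y46.510
G01 X30.210 Y56.877
G01 X24.633 Y63.269
G01 X21.278 Y60.527
M5
G0 X34.452 Y142.252
M3 S222
G01 X97.709 Y127.172 F4018
G01 X53.021 Y79.929
G01 X34.452 Y142.252
M5
G0 X48.079 Y150.165
M3 S473
G01 X126.381 Y150.165 F1966
G01 X126.381 Y125.159
G01 X48.079 Y125.159
G01 X48.079 Y150.165
M5
G0 X45.086 Y15.009
M3 S473
G01 X22.833 Y30.584 F1966
G01 X30.768 Y56.561
G01 X57.927 Y57.041
G01 X66.776 Y31.360
G01 X45.086 Y15.009
M5
G0 X134.181 Y72.493
M3 S473
G01 X123.395 Y69.039 F1966
G01 X113.969 Y75.319
G01 X113.002 Y86.603
G01 X121.222 Y94.395
G01 X132.439 Y92.827
G01 X138.206 Y83.079
G01 X134.181 Y72.493
M5
G0 X17.223 Y167.495
M3 S473
G01 X30.507 Y180.750 F1966
G01 X48.629 Y175.873
G01 X53.465 Y157.741
G01 X40.181 Y144.486
G01 X22.059 Y149.363
G01 X17.223 Y167.495
M5
G0 X0.000 Y0.000

Since the viewBox matches the mm dimensions, user units are millimetres directly. The only transform is the Y-flip y_m = 183.838 − y_svg.

Shape 1 is a circle drawn with `<circle>`. Its stroke #ff00ff means score at S473, F1966. After flipping Y the toolpath is (54.008,157.250) → (53.165,159.846) → (50.957,161.450) → (48.227,161.450) → (46.019,159.846) → (45.176,157.250) → (46.019,154.654) → (48.227,153.050) → (50.957,153.050) → (53.165,154.654) → (54.008,157.250), returning to the start.

Shape 2 is a closed polygon drawn with `<polygon>`. Its stroke #0000ff means engrave at S222, F4018. After flipping Y the toolpath is (82.664,173.291) → (40.381,74.710) → (17.934,118.178) → (14.547,11.033) → (96.813,48.728) → (82.664,173.291), returning to the start.

Shape 3 is a cubic bezier drawn with `<path>`. Its stroke #ff00ff means score at S473, F1966. After flipping Y the toolpath is (23.663,34.484) → (33.387,37.326) → (34.349,46.510) → (30.210,56.877) → (24.633,63.269) → (21.278,60.527).

Shape 4 is a regular polygon drawn with `<polygon>`. Its stroke #0000ff means engrave at S222, F4018. After flipping Y the toolpath is (34.452,142.252) → (97.709,127.172) → (53.021,79.929) → (34.452,142.252), returning to the start.

Shape 5 is a rectangle drawn with `<path>`. Its stroke #ff00ff means score at S473, F1966. After flipping Y the toolpath is (48.079,150.165) → (126.381,150.165) → (126.381,125.159) → (48.079,125.159) → (48.079,150.165), returning to the start.

Shape 6 is a regular polygon drawn with `<path>`. Its stroke #ff00ff means score at S473, F1966. After flipping Y the toolpath is (45.086,15.009) → (22.833,30.584) → (30.768,56.561) → (57.927,57.041) → (66.776,31.360) → (45.086,15.009), returning to the start.

Shape 7 is a regular polygon drawn with `<polygon>`. Its stroke #ff00ff means score at S473, F1966. After flipping Y the toolpath is (134.181,72.493) → (123.395,69.039) → (113.969,75.319) → (113.002,86.603) → (121.222,94.395) → (132.439,92.827) → (138.206,83.079) → (134.181,72.493), returning to the start.

Shape 8 is a regular polygon drawn with `<path>`. Its stroke #ff00ff means score at S473, F1966. After flipping Y the toolpath is (17.223,167.495) → (30.507,180.750) → (48.629,175.873) → (53.465,157.741) → (40.181,144.486) → (22.059,149.363) → (17.223,167.495), returning to the start.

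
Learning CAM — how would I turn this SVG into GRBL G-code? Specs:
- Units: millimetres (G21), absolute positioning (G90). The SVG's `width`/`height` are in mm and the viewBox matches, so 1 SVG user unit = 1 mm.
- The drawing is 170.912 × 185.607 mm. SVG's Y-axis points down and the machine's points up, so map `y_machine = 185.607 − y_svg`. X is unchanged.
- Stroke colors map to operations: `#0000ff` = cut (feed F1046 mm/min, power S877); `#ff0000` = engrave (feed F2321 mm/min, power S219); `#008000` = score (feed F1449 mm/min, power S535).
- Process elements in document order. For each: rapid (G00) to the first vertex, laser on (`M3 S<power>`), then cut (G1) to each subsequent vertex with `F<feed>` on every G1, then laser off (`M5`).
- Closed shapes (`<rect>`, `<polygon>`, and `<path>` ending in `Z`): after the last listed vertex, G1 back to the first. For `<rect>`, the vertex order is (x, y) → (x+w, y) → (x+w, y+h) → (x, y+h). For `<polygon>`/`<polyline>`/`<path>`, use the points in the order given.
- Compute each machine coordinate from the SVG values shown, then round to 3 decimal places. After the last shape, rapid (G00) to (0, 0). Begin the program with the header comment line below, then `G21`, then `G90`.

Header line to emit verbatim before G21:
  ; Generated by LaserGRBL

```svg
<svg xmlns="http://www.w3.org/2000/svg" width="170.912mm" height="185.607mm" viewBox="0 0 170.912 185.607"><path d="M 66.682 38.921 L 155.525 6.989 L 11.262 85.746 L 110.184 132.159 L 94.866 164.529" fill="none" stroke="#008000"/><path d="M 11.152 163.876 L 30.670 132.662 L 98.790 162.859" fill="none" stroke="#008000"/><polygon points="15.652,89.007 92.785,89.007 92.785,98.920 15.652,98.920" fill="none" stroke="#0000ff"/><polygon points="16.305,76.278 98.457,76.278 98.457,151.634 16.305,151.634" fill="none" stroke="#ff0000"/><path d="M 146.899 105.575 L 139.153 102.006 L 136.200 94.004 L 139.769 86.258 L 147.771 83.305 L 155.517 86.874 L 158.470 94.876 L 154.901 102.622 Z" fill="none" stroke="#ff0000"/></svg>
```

viewBox `0 0 170.912 185.607` with mm width/height → 1 unit = 1 mm. Flip: y_m = 185.607 − y_svg.

**Shape 1** — `<path>` open polyline, stroke `#008000` → score (S535, F1449). Machine vertices: (66.682,146.686) → (155.525,178.618) → (11.262,99.861) → (110.184,53.448) → (94.866,21.078). Open path.

**Shape 2** — `<path>` open polyline, stroke `#008000` → score (S535, F1449). Machine vertices: (11.152,21.731) → (30.670,52.945) → (98.790,22.748). Open path.

**Shape 3** — `<polygon>` rectangle, stroke `#0000ff` → cut (S877, F1046). Machine vertices: (15.652,96.600) → (92.785,96.600) → (92.785,86.687) → (15.652,86.687) → (15.652,96.600). Closed: final G1 returns to the first vertex.

**Shape 4** — `<polygon>` rectangle, stroke `#ff0000` → engrave (S219, F2321). Machine vertices: (16.305,109.329) → (98.457,109.329) → (98.457,33.973) → (16.305,33.973) → (16.305,109.329). Closed: final G1 returns to the first vertex.

**Shape 5** — `<path>` regular polygon, stroke `#ff0000` → engrave (S219, F2321). Machine vertices: (146.899,80.032) → (139.153,83.601) → (136.200,91.603) → (139.769,99.349) → (147.771,102.302) → (155.517,98.733) → (158.470,90.731) → (154.901,82.985) → (146.899,80.032). Closed: final G1 returns to the first vertex.

; Generated by LaserGRBL
G21
G90
G00 X66.682 Y146.686
M3 S535
G1 X155.525 Y178.618 F1449
G1 X11.262 Y99.861 F1449
G1 X110.184 Y53.448 F1449
G1 X94.866 Y21.078 F1449
M5
G00 X11.152 Y21.731
M3 S535
G1 X30.670 Y52.945 F1449
G1 X98.790 Y22.748 F1449
M5
G00 X15.652 Y96.600
M3 S877
G1 X92.785 Y96.600 F1046
G1 X92.785 Y86.687 F1046
G1 X15.652 Y86.687 F1046
G1 X15.652 Y96.600 F1046
M5
G00 X16.305 Y109.329
M3 S219
G1 X98.457 Y109.329 F2321
G1 X98.457 Y33.973 F2321
G1 X16.305 Y33.973 F2321
G1 X16.305 Y109.329 F2321
M5
G00 X146.899 Y80.032
M3 S219
G1 X139.153 Y83.601 F2321
G1 X136.200 Y91.603 F2321
G1 X139.769 Y99.349 F2321
G1 X147.771 Y102.302 F2321
G1 X155.517 Y98.733 F2321
G1 X158.470 Y90.731 F2321
G1 X154.901 Y82.985 F2321
G1 X146.899 Y80.032 F2321
M5
G00 X0.000 Y0.000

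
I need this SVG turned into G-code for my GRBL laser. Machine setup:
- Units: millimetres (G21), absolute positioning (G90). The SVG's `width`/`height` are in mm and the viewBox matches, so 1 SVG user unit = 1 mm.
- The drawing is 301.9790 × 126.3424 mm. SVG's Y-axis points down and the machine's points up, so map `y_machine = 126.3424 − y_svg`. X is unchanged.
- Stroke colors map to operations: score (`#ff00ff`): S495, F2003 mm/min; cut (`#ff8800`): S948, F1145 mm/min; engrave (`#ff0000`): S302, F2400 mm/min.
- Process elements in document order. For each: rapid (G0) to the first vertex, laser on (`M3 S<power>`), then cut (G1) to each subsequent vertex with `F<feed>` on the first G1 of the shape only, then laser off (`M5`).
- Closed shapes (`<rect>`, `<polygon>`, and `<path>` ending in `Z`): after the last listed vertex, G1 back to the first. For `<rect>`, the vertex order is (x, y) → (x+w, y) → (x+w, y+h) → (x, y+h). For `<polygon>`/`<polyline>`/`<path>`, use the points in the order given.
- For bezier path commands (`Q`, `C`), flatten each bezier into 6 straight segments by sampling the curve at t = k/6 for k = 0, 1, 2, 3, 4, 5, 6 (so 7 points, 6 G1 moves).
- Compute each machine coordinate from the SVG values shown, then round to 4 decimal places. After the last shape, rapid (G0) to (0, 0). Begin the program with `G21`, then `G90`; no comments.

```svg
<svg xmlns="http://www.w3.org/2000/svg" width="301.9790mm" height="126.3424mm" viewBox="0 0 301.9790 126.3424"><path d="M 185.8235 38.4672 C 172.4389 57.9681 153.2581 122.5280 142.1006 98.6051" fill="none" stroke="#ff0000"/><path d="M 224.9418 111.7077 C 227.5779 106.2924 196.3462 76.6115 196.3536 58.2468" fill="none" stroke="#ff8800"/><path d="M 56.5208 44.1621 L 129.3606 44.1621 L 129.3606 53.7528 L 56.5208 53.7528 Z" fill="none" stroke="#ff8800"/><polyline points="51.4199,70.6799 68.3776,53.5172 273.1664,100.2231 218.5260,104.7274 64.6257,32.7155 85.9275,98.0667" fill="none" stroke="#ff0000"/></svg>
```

G21
G90
G0 X185.8235 Y87.8752
M3 S302
G1 X178.7122 Y74.9881 F2400
G1 X171.0187 Y58.3006
G1 X163.1269 Y41.5223
G1 X155.4207 Y28.3627
G1 X148.2840 Y22.5312
G1 X142.1006 Y27.7373
M5
G0 X224.9418 Y14.6347
M3 S948
G1 X223.7390 Y19.1998 F1145
G1 X218.7000 Y26.8207
G1 X211.6335 Y36.5091
G1 X204.3479 Y47.2767
G1 X198.6517 Y58.1350
G1 X196.3536 Y68.0956
M5
G0 X56.5208 Y82.1803
M3 S948
G1 X129.3606 Y82.1803 F1145
G1 X129.3606 Y72.5896
G1 X56.5208 Y72.5896
G1 X56.5208 Y82.1803
M5
G0 X51.4199 Y55.6625
M3 S302
G1 X68.3776 Y72.8252 F2400
G1 X273.1664 Y26.1193
G1 X218.5260 Y21.6150
G1 X64.6257 Y93.6269
G1 X85.9275 Y28.2757
M5
G0 X0.0000 Y0.0000

1 u = 1 mm; y_m = 126.3424 − y.

[1] `<path>` cubic bezier, #ff0000→engrave S302 F2400: (185.8235,87.8752) → (178.7122,74.9881) → (171.0187,58.3006) → (163.1269,41.5223) → (155.4207,28.3627) → (148.2840,22.5312) → (142.1006,27.7373)

[2] `<path>` cubic bezier, #ff8800→cut S948 F1145: (224.9418,14.6347) → (223.7390,19.1998) → (218.7000,26.8207) → (211.6335,36.5091) → (204.3479,47.2767) → (198.6517,58.1350) → (196.3536,68.0956)

[3] `<path>` rectangle, #ff8800→cut S948 F1145: (56.5208,82.1803) → (129.3606,82.1803) → (129.3606,72.5896) → (56.5208,72.5896) → (56.5208,82.1803) (closed)

[4] `<polyline>` open polyline, #ff0000→engrave S302 F2400: (51.4199,55.6625) → (68.3776,72.8252) → (273.1664,26.1193) → (218.5260,21.6150) → (64.6257,93.6269) → (85.9275,28.2757)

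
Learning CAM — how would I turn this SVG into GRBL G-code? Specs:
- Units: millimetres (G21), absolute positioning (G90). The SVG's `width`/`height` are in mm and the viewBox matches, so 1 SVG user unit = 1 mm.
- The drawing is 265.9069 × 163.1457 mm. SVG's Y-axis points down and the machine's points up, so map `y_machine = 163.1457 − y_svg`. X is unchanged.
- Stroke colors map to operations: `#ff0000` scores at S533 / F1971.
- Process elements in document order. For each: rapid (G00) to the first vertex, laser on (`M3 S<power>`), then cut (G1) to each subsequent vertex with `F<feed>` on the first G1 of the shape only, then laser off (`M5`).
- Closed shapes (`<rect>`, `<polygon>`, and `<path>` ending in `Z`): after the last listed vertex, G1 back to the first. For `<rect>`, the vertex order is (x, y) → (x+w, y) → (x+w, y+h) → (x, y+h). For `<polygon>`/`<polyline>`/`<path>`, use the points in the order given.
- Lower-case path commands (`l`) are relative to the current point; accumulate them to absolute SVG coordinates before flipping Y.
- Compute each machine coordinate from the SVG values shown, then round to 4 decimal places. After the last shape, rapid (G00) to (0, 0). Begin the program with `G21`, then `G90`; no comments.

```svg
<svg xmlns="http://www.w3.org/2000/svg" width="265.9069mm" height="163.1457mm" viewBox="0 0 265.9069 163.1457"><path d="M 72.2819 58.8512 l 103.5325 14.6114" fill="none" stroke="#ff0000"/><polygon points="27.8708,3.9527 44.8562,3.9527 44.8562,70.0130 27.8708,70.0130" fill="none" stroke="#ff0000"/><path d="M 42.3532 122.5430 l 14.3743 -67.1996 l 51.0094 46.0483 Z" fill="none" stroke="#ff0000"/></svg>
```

viewBox `0 0 265.9069 163.1457` with mm width/height → 1 unit = 1 mm. Flip: y_m = 163.1457 − y_svg.

**Shape 1** — `<path>` line segment, stroke `#ff0000` → score (S533, F1971). Machine vertices: (72.2819,104.2945) → (175.8144,89.6831). Open path.

**Shape 2** — `<polygon>` rectangle, stroke `#ff0000` → score (S533, F1971). Machine vertices: (27.8708,159.1930) → (44.8562,159.1930) → (44.8562,93.1327) → (27.8708,93.1327) → (27.8708,159.1930). Closed: final G1 returns to the first vertex.

**Shape 3** — `<path>` regular polygon, stroke `#ff0000` → score (S533, F1971). Machine vertices: (42.3532,40.6027) → (56.7275,107.8023) → (107.7369,61.7540) → (42.3532,40.6027). Closed: final G1 returns to the first vertex.

G21
G90
G00 X72.2819 Y104.2945
M3 S533
G1 X175.8144 Y89.6831 F1971
M5
G00 X27.8708 Y159.1930
M3 S533
G1 X44.8562 Y159.1930 F1971
G1 X44.8562 Y93.1327
G1 X27.8708 Y93.1327
G1 X27.8708 Y159.1930
M5
G00 X42.3532 Y40.6027
M3 S533
G1 X56.7275 Y107.8023 F1971
G1 X107.7369 Y61.7540
G1 X42.3532 Y40.6027
M5
G00 X0.0000 Y0.0000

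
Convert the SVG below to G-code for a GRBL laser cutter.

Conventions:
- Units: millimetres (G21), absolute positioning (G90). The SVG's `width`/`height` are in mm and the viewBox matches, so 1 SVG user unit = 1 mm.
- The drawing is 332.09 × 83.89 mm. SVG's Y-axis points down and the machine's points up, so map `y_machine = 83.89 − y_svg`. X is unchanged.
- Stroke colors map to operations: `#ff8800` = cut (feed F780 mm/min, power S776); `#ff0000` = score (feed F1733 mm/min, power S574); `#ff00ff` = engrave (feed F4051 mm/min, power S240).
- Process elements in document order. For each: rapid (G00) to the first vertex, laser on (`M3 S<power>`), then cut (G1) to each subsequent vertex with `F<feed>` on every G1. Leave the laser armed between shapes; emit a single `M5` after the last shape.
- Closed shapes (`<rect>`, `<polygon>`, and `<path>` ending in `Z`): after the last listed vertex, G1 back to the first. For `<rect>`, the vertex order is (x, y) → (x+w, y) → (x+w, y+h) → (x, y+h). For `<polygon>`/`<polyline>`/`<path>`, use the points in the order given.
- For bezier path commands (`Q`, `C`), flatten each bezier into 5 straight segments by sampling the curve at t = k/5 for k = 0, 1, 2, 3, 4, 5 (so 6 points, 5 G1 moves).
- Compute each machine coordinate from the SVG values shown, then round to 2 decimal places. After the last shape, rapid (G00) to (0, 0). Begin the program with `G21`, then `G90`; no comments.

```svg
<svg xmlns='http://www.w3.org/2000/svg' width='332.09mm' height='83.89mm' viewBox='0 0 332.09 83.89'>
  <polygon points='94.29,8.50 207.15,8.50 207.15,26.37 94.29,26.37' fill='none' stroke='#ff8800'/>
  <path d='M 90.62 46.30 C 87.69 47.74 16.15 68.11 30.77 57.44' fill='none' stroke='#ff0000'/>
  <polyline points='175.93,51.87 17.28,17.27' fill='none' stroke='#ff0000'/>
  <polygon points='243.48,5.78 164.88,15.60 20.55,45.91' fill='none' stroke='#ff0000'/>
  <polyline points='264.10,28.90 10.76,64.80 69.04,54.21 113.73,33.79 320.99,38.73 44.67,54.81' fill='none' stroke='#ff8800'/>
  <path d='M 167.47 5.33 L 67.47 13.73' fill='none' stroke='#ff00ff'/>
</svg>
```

viewBox `0 0 332.09 83.89` with mm width/height → 1 unit = 1 mm. Flip: y_m = 83.89 − y_svg.

**Shape 1** — `<polygon>` rectangle, stroke `#ff8800` → cut (S776, F780). Machine vertices: (94.29,75.39) → (207.15,75.39) → (207.15,57.52) → (94.29,57.52) → (94.29,75.39). Closed: final G1 returns to the first vertex.

**Shape 2** — `<path>` cubic bezier, stroke `#ff0000` → score (S574, F1733). Control points (SVG): P0=(90.62,46.30), P1=(87.69,47.74), P2=(16.15,68.11), P3=(30.77,57.44); sampled at t=k/5. Machine vertices: (90.62,37.59) → (81.87,34.85) → (64.08,29.97) → (44.68,25.35) → (31.10,23.37) → (30.77,26.45). Open path.

**Shape 3** — `<polyline>` line segment, stroke `#ff0000` → score (S574, F1733). Machine vertices: (175.93,32.02) → (17.28,66.62). Open path.

**Shape 4** — `<polygon>` closed polygon, stroke `#ff0000` → score (S574, F1733). Machine vertices: (243.48,78.11) → (164.88,68.29) → (20.55,37.98) → (243.48,78.11). Closed: final G1 returns to the first vertex.

**Shape 5** — `<polyline>` open polyline, stroke `#ff8800` → cut (S776, F780). Machine vertices: (264.10,54.99) → (10.76,19.09) → (69.04,29.68) → (113.73,50.10) → (320.99,45.16) → (44.67,29.08). Open path.

**Shape 6** — `<path>` line segment, stroke `#ff00ff` → engrave (S240, F4051). Machine vertices: (167.47,78.56) → (67.47,70.16). Open path.

G21
G90
G00 X94.29 Y75.39
M3 S776
G1 X207.15 Y75.39 F780
G1 X207.15 Y57.52 F780
G1 X94.29 Y57.52 F780
G1 X94.29 Y75.39 F780
G00 X90.62 Y37.59
M3 S574
G1 X81.87 Y34.85 F1733
G1 X64.08 Y29.97 F1733
G1 X44.68 Y25.35 F1733
G1 X31.10 Y23.37 F1733
G1 X30.77 Y26.45 F1733
G00 X175.93 Y32.02
M3 S574
G1 X17.28 Y66.62 F1733
G00 X243.48 Y78.11
M3 S574
G1 X164.88 Y68.29 F1733
G1 X20.55 Y37.98 F1733
G1 X243.48 Y78.11 F1733
G00 X264.10 Y54.99
M3 S776
G1 X10.76 Y19.09 F780
G1 X69.04 Y29.68 F780
G1 X113.73 Y50.10 F780
G1 X320.99 Y45.16 F780
G1 X44.67 Y29.08 F780
G00 X167.47 Y78.56
M3 S240
G1 X67.47 Y70.16 F4051
M5
G00 X0.00 Y0.00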